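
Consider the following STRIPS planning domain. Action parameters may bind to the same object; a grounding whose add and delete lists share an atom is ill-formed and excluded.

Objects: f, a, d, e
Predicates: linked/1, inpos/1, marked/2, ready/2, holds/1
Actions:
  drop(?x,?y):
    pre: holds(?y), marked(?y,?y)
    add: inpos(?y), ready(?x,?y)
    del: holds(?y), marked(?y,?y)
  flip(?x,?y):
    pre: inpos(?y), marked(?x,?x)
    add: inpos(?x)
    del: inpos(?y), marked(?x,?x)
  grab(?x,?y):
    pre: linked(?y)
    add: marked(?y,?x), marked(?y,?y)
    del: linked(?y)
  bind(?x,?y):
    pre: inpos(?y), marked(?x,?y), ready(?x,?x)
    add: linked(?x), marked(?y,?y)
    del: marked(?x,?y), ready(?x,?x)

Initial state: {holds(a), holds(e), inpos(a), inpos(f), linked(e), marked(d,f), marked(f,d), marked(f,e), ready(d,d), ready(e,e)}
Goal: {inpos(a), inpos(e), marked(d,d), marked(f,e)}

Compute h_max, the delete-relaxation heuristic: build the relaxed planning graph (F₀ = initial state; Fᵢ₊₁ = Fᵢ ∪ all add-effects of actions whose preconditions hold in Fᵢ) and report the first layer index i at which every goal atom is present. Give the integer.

2

F0 = init (10 atoms)
F1 = F0 ∪ {linked(d), marked(e,a), marked(e,d), marked(e,e), marked(e,f), marked(f,f)}  (16 atoms)
F2 = F1 ∪ {inpos(e), marked(a,a), marked(d,a), marked(d,d), marked(d,e), ready(a,e), ready(d,e), ready(f,e)}  (24 atoms)
goal ⊆ F2  ⇒  h_max = 2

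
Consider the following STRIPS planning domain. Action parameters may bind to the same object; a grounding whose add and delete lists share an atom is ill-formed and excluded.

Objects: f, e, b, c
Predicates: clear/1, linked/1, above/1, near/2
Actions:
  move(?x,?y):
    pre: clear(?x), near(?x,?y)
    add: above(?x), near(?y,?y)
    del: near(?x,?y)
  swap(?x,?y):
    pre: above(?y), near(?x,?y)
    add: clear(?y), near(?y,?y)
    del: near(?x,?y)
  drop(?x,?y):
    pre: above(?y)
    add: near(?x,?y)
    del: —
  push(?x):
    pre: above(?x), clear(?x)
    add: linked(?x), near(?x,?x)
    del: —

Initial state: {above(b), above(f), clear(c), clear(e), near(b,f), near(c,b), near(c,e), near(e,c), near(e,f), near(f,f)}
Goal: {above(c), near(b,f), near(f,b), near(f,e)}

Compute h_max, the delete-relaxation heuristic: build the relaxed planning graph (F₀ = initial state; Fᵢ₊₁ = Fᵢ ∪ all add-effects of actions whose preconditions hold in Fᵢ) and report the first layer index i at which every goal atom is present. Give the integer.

2

F0 = init (10 atoms)
F1 = F0 ∪ {above(c), above(e), clear(b), clear(f), near(b,b), near(c,c), near(c,f), near(e,b), near(e,e), near(f,b)}  (20 atoms)
F2 = F1 ∪ {linked(b), linked(c), linked(e), linked(f), near(b,c), near(b,e), near(f,c), near(f,e)}  (28 atoms)
goal ⊆ F2  ⇒  h_max = 2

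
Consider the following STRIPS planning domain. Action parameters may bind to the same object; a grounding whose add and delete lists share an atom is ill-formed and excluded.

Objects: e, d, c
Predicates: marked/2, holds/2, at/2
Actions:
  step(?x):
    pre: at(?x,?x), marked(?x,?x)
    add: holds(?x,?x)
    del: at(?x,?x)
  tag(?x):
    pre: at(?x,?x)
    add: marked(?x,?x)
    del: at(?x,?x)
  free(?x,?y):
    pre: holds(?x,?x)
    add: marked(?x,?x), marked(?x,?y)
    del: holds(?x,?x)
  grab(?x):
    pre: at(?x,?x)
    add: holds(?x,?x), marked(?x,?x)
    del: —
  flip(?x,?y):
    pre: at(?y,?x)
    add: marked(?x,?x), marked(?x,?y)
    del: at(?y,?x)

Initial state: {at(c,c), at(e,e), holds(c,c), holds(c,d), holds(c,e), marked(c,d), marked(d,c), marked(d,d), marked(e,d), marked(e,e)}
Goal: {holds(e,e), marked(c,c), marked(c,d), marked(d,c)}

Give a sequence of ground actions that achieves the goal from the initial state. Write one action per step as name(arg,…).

step(e); tag(c)

1. step(e)  →  {at(c,c), holds(c,c), holds(c,d), holds(c,e), holds(e,e), marked(c,d), marked(d,c), marked(d,d), marked(e,d), marked(e,e)}
2. tag(c)  →  {holds(c,c), holds(c,d), holds(c,e), holds(e,e), marked(c,c), marked(c,d), marked(d,c), marked(d,d), marked(e,d), marked(e,e)}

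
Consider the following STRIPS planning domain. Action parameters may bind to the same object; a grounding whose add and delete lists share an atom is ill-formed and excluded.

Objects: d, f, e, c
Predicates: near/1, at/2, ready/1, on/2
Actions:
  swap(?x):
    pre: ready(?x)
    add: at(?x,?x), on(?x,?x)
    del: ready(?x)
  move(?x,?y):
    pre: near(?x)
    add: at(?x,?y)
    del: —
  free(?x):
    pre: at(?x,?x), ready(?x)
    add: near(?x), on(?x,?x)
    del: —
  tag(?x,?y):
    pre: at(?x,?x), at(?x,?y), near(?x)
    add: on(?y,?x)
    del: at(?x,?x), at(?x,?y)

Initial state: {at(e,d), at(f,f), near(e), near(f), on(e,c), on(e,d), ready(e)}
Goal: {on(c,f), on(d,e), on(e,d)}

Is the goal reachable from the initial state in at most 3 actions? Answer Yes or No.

1. swap(e)  →  {at(e,d), at(e,e), at(f,f), near(e), near(f), on(e,c), on(e,d), on(e,e)}
2. move(f,c)  →  {at(e,d), at(e,e), at(f,c), at(f,f), near(e), near(f), on(e,c), on(e,d), on(e,e)}
3. tag(f,c)  →  {at(e,d), at(e,e), near(e), near(f), on(c,f), on(e,c), on(e,d), on(e,e)}
4. tag(e,d)  →  {near(e), near(f), on(c,f), on(d,e), on(e,c), on(e,d), on(e,e)}
optimal plan length = 4; 4 > 3

No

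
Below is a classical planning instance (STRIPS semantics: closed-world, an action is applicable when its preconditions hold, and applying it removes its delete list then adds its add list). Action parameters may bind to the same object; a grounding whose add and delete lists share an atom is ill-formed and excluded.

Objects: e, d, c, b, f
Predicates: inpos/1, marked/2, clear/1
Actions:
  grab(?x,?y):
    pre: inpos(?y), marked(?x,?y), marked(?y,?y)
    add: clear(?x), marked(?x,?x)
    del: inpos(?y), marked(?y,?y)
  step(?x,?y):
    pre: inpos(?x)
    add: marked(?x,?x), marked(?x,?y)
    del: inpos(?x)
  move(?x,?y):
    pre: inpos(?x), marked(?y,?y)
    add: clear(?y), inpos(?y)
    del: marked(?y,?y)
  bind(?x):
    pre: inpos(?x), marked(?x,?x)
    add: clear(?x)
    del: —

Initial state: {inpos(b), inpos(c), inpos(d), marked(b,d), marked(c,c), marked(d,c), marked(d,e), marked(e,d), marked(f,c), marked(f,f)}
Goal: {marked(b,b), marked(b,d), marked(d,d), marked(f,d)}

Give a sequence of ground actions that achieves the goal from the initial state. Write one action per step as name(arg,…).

1. grab(d,c)  →  {clear(d), inpos(b), inpos(d), marked(b,d), marked(d,c), marked(d,d), marked(d,e), marked(e,d), marked(f,c), marked(f,f)}
2. step(b,e)  →  {clear(d), inpos(d), marked(b,b), marked(b,d), marked(b,e), marked(d,c), marked(d,d), marked(d,e), marked(e,d), marked(f,c), marked(f,f)}
3. move(d,f)  →  {clear(d), clear(f), inpos(d), inpos(f), marked(b,b), marked(b,d), marked(b,e), marked(d,c), marked(d,d), marked(d,e), marked(e,d), marked(f,c)}
4. step(f,d)  →  {clear(d), clear(f), inpos(d), marked(b,b), marked(b,d), marked(b,e), marked(d,c), marked(d,d), marked(d,e), marked(e,d), marked(f,c), marked(f,d), marked(f,f)}

grab(d,c); step(b,e); move(d,f); step(f,d)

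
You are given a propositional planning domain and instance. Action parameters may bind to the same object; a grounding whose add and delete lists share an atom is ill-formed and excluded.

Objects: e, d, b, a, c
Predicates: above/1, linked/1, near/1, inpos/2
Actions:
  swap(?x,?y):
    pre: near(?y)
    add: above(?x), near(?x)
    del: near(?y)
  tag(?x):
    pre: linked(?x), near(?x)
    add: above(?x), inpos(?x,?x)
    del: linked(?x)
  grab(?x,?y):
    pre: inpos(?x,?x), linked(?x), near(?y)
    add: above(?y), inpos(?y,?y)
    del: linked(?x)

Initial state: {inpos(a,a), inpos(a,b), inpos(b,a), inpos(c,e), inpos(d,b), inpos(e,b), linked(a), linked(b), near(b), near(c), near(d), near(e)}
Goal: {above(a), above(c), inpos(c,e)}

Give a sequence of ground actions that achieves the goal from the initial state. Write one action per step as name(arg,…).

1. swap(a,e)  →  {above(a), inpos(a,a), inpos(a,b), inpos(b,a), inpos(c,e), inpos(d,b), inpos(e,b), linked(a), linked(b), near(a), near(b), near(c), near(d)}
2. swap(c,d)  →  {above(a), above(c), inpos(a,a), inpos(a,b), inpos(b,a), inpos(c,e), inpos(d,b), inpos(e,b), linked(a), linked(b), near(a), near(b), near(c)}

swap(a,e); swap(c,d)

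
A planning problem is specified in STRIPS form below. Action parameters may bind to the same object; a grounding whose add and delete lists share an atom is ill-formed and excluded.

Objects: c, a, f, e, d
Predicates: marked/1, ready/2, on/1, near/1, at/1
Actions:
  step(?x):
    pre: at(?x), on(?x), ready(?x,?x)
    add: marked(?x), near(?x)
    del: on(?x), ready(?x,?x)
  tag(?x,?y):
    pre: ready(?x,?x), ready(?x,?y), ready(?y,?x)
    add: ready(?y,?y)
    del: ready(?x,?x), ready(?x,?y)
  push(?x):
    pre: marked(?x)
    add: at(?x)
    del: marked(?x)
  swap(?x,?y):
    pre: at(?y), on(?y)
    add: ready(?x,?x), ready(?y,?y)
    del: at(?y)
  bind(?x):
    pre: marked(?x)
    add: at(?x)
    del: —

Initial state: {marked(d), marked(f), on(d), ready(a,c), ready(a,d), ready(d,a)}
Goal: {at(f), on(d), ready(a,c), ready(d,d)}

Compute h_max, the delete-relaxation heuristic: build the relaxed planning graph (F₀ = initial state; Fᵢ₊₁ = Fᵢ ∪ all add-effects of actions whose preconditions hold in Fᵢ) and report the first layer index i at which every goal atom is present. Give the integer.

F0 = init (6 atoms)
F1 = F0 ∪ {at(d), at(f)}  (8 atoms)
F2 = F1 ∪ {ready(a,a), ready(c,c), ready(d,d), ready(e,e), ready(f,f)}  (13 atoms)
goal ⊆ F2  ⇒  h_max = 2

2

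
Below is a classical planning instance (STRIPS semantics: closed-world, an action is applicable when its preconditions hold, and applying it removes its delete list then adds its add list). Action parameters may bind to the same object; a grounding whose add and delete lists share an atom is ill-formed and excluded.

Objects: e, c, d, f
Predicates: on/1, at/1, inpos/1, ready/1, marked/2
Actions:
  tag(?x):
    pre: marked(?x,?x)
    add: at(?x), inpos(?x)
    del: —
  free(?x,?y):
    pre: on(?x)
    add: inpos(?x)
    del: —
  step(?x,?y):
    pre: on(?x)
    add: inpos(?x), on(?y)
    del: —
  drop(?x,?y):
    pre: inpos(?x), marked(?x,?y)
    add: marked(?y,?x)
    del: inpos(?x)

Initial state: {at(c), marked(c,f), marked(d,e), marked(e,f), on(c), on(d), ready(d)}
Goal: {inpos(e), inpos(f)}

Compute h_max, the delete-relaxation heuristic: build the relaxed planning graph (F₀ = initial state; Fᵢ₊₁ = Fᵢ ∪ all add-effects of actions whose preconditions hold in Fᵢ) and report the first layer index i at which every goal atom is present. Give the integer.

2

F0 = init (7 atoms)
F1 = F0 ∪ {inpos(c), inpos(d), on(e), on(f)}  (11 atoms)
F2 = F1 ∪ {inpos(e), inpos(f), marked(e,d), marked(f,c)}  (15 atoms)
goal ⊆ F2  ⇒  h_max = 2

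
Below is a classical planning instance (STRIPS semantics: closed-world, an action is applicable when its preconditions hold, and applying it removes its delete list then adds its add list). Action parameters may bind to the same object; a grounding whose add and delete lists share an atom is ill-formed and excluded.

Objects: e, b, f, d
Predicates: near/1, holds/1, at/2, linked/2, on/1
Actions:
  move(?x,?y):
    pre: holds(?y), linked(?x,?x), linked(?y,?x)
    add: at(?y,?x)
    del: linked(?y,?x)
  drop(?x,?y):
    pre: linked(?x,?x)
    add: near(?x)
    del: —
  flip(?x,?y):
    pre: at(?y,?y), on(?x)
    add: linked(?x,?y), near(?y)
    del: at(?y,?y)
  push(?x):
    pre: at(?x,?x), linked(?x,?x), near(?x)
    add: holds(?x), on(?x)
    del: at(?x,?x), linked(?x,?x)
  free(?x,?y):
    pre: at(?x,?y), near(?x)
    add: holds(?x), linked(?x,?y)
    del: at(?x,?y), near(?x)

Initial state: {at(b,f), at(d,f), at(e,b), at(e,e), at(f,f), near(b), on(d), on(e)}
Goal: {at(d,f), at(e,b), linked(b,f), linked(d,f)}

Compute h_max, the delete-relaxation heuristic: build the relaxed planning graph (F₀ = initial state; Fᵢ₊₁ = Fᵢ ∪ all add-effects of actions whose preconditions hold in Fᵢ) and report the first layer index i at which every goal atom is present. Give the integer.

F0 = init (8 atoms)
F1 = F0 ∪ {holds(b), linked(b,f), linked(d,e), linked(d,f), linked(e,e), linked(e,f), near(e), near(f)}  (16 atoms)
goal ⊆ F1  ⇒  h_max = 1

1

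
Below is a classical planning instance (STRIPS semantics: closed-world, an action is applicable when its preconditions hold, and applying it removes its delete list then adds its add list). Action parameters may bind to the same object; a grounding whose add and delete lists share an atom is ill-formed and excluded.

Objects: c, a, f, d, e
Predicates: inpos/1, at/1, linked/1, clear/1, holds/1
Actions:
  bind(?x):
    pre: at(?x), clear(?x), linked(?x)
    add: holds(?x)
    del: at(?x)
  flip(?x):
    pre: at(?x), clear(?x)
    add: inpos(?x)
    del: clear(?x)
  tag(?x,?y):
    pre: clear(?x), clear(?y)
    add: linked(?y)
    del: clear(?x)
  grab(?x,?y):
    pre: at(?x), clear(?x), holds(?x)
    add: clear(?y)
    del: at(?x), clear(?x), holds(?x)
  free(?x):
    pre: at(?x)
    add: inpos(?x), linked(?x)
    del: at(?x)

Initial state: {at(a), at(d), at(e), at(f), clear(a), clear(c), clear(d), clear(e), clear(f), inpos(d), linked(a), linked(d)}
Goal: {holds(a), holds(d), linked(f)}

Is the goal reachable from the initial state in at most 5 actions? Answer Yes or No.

Yes

1. bind(a)  →  {at(d), at(e), at(f), clear(a), clear(c), clear(d), clear(e), clear(f), holds(a), inpos(d), linked(a), linked(d)}
2. bind(d)  →  {at(e), at(f), clear(a), clear(c), clear(d), clear(e), clear(f), holds(a), holds(d), inpos(d), linked(a), linked(d)}
3. tag(c,f)  →  {at(e), at(f), clear(a), clear(d), clear(e), clear(f), holds(a), holds(d), inpos(d), linked(a), linked(d), linked(f)}
optimal plan length = 3; 3 ≤ 5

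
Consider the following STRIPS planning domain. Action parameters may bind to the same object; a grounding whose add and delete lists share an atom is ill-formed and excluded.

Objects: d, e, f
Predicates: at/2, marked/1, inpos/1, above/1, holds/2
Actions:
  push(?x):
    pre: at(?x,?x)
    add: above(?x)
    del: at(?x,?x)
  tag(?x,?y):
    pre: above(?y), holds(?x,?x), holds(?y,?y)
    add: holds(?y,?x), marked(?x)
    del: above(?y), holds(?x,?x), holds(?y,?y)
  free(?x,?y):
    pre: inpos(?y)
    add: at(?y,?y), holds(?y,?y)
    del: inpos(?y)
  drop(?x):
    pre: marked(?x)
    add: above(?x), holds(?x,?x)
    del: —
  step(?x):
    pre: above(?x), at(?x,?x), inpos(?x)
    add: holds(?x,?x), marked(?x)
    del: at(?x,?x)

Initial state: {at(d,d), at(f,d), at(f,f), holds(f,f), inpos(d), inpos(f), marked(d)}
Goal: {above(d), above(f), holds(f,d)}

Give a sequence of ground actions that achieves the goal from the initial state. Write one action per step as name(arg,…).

1. push(f)  →  {above(f), at(d,d), at(f,d), holds(f,f), inpos(d), inpos(f), marked(d)}
2. free(d,f)  →  {above(f), at(d,d), at(f,d), at(f,f), holds(f,f), inpos(d), marked(d)}
3. drop(d)  →  {above(d), above(f), at(d,d), at(f,d), at(f,f), holds(d,d), holds(f,f), inpos(d), marked(d)}
4. tag(d,f)  →  {above(d), at(d,d), at(f,d), at(f,f), holds(f,d), inpos(d), marked(d)}
5. push(f)  →  {above(d), above(f), at(d,d), at(f,d), holds(f,d), inpos(d), marked(d)}

push(f); free(d,f); drop(d); tag(d,f); push(f)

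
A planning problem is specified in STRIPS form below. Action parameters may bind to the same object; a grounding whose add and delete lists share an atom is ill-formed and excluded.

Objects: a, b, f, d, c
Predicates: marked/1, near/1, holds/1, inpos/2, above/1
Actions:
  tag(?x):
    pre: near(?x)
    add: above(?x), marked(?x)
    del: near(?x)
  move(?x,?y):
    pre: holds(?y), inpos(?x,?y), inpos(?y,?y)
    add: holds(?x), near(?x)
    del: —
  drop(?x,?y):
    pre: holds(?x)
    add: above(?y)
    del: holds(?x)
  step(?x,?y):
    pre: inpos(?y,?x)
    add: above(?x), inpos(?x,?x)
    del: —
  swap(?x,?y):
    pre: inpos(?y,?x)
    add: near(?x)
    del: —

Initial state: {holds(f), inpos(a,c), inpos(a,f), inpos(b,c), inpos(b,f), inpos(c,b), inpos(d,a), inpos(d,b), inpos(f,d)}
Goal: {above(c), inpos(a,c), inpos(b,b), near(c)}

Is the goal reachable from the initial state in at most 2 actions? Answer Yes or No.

No

1. drop(f,c)  →  {above(c), inpos(a,c), inpos(a,f), inpos(b,c), inpos(b,f), inpos(c,b), inpos(d,a), inpos(d,b), inpos(f,d)}
2. step(b,d)  →  {above(b), above(c), inpos(a,c), inpos(a,f), inpos(b,b), inpos(b,c), inpos(b,f), inpos(c,b), inpos(d,a), inpos(d,b), inpos(f,d)}
3. swap(c,a)  →  {above(b), above(c), inpos(a,c), inpos(a,f), inpos(b,b), inpos(b,c), inpos(b,f), inpos(c,b), inpos(d,a), inpos(d,b), inpos(f,d), near(c)}
optimal plan length = 3; 3 > 2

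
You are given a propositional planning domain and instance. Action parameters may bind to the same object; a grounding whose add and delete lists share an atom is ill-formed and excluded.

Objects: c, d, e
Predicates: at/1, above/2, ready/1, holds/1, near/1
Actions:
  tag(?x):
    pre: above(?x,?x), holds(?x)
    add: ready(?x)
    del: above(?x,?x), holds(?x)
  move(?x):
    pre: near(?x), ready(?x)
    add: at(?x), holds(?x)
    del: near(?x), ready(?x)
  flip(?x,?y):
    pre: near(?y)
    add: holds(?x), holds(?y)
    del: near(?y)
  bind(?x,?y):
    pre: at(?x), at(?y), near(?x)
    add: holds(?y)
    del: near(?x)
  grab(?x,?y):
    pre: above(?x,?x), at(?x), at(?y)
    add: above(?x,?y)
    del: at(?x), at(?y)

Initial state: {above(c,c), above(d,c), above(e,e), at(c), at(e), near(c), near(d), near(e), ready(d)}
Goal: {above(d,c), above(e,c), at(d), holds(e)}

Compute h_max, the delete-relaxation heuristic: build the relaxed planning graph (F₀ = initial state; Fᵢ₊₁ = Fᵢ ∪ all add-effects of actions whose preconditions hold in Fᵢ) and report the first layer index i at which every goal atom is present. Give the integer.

F0 = init (9 atoms)
F1 = F0 ∪ {above(c,e), above(e,c), at(d), holds(c), holds(d), holds(e)}  (15 atoms)
goal ⊆ F1  ⇒  h_max = 1

1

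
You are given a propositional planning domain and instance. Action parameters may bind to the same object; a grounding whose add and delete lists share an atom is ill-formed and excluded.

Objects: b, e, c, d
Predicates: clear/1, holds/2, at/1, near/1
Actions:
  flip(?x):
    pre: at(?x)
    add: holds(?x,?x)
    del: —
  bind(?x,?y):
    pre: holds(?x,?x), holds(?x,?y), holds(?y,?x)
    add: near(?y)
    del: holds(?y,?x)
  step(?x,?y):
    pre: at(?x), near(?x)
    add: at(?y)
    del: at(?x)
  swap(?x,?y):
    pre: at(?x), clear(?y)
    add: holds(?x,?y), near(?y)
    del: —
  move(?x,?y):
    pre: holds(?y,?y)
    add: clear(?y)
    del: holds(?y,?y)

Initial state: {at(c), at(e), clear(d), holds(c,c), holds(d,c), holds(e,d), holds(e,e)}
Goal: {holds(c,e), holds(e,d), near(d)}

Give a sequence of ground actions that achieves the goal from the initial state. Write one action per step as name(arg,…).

swap(e,d); move(b,e); swap(c,e)

1. swap(e,d)  →  {at(c), at(e), clear(d), holds(c,c), holds(d,c), holds(e,d), holds(e,e), near(d)}
2. move(b,e)  →  {at(c), at(e), clear(d), clear(e), holds(c,c), holds(d,c), holds(e,d), near(d)}
3. swap(c,e)  →  {at(c), at(e), clear(d), clear(e), holds(c,c), holds(c,e), holds(d,c), holds(e,d), near(d), near(e)}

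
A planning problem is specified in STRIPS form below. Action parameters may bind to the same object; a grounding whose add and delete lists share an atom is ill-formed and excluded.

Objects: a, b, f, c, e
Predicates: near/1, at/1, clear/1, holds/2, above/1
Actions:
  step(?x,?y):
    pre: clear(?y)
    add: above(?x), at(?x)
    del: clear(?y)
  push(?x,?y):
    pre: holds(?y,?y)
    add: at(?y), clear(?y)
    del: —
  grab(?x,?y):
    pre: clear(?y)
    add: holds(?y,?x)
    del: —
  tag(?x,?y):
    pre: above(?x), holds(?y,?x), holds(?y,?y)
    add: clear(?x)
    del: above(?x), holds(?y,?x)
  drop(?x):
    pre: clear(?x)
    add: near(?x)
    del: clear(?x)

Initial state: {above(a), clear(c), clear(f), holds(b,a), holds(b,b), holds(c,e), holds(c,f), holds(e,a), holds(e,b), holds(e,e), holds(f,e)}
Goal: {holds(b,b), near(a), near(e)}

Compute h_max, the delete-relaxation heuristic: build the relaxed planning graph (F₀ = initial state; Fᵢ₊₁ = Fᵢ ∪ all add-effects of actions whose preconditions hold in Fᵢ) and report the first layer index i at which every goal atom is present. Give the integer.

2

F0 = init (11 atoms)
F1 = F0 ∪ {above(b), above(c), above(e), above(f), at(a), at(b), at(c), at(e), at(f), clear(a), clear(b), clear(e), holds(c,a), holds(c,b), holds(c,c), holds(f,a), holds(f,b), holds(f,c), holds(f,f), near(c), near(f)}  (32 atoms)
F2 = F1 ∪ {holds(a,a), holds(a,b), holds(a,c), holds(a,e), holds(a,f), holds(b,c), holds(b,e), holds(b,f), holds(e,c), holds(e,f), near(a), near(b), near(e)}  (45 atoms)
goal ⊆ F2  ⇒  h_max = 2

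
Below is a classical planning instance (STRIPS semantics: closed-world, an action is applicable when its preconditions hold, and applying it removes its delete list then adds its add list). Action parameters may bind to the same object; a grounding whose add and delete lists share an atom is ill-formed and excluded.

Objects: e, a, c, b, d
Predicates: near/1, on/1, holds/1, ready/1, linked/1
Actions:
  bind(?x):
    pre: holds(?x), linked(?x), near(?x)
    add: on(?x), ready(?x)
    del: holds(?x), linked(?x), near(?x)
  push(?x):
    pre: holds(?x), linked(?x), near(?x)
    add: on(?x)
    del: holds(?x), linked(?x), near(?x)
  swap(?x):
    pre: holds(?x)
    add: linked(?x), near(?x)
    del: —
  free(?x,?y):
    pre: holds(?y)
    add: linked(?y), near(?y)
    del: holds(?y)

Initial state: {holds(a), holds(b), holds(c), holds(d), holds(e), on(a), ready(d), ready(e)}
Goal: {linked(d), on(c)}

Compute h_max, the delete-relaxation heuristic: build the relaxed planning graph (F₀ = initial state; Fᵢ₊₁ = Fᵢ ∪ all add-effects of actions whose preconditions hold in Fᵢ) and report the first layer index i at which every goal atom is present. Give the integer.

F0 = init (8 atoms)
F1 = F0 ∪ {linked(a), linked(b), linked(c), linked(d), linked(e), near(a), near(b), near(c), near(d), near(e)}  (18 atoms)
F2 = F1 ∪ {on(b), on(c), on(d), on(e), ready(a), ready(b), ready(c)}  (25 atoms)
goal ⊆ F2  ⇒  h_max = 2

2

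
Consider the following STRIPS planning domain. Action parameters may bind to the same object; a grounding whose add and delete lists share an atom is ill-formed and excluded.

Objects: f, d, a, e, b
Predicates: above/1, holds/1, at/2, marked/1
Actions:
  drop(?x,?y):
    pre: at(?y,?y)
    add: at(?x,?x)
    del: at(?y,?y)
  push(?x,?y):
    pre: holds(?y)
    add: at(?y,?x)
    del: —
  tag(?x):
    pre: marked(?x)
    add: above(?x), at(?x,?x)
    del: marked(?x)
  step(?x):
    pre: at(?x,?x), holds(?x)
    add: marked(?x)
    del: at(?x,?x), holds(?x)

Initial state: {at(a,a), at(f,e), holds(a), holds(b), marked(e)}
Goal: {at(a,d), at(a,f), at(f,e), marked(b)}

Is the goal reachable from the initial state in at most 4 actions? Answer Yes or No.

1. drop(b,a)  →  {at(b,b), at(f,e), holds(a), holds(b), marked(e)}
2. push(f,a)  →  {at(a,f), at(b,b), at(f,e), holds(a), holds(b), marked(e)}
3. push(d,a)  →  {at(a,d), at(a,f), at(b,b), at(f,e), holds(a), holds(b), marked(e)}
4. step(b)  →  {at(a,d), at(a,f), at(f,e), holds(a), marked(b), marked(e)}
optimal plan length = 4; 4 ≤ 4

Yes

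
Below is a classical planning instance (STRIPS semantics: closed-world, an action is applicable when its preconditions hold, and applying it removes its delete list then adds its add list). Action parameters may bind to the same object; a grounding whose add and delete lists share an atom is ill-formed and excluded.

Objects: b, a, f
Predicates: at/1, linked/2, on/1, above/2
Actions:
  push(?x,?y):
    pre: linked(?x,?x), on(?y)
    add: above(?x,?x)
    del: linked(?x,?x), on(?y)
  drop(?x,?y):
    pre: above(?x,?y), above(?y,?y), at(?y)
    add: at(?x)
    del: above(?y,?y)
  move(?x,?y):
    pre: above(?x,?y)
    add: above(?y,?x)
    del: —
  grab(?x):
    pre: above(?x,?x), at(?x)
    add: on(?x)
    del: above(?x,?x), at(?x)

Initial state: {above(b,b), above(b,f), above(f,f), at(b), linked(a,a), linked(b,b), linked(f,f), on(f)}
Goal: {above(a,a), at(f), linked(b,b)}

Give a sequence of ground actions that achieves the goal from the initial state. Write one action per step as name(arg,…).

push(a,f); move(b,f); drop(f,b)

1. push(a,f)  →  {above(a,a), above(b,b), above(b,f), above(f,f), at(b), linked(b,b), linked(f,f)}
2. move(b,f)  →  {above(a,a), above(b,b), above(b,f), above(f,b), above(f,f), at(b), linked(b,b), linked(f,f)}
3. drop(f,b)  →  {above(a,a), above(b,f), above(f,b), above(f,f), at(b), at(f), linked(b,b), linked(f,f)}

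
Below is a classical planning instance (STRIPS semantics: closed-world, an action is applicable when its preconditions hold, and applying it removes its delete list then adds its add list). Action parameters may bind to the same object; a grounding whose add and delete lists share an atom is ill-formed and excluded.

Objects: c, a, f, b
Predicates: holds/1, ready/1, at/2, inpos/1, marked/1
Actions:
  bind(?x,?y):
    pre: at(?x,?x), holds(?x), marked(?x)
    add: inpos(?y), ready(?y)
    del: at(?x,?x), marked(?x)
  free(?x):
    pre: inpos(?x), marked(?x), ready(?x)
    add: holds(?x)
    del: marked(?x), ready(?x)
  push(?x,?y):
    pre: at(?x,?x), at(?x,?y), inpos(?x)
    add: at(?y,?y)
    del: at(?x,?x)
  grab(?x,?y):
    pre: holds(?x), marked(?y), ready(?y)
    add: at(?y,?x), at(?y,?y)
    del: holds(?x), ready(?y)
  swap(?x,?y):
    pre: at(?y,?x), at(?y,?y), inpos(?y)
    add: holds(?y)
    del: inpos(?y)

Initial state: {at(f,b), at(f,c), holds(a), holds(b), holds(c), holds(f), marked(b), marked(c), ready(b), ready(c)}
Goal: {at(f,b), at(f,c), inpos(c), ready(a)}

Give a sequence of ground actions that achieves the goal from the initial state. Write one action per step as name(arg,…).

1. grab(a,c)  →  {at(c,a), at(c,c), at(f,b), at(f,c), holds(b), holds(c), holds(f), marked(b), marked(c), ready(b)}
2. bind(c,c)  →  {at(c,a), at(f,b), at(f,c), holds(b), holds(c), holds(f), inpos(c), marked(b), ready(b), ready(c)}
3. grab(c,b)  →  {at(b,b), at(b,c), at(c,a), at(f,b), at(f,c), holds(b), holds(f), inpos(c), marked(b), ready(c)}
4. bind(b,a)  →  {at(b,c), at(c,a), at(f,b), at(f,c), holds(b), holds(f), inpos(a), inpos(c), ready(a), ready(c)}

grab(a,c); bind(c,c); grab(c,b); bind(b,a)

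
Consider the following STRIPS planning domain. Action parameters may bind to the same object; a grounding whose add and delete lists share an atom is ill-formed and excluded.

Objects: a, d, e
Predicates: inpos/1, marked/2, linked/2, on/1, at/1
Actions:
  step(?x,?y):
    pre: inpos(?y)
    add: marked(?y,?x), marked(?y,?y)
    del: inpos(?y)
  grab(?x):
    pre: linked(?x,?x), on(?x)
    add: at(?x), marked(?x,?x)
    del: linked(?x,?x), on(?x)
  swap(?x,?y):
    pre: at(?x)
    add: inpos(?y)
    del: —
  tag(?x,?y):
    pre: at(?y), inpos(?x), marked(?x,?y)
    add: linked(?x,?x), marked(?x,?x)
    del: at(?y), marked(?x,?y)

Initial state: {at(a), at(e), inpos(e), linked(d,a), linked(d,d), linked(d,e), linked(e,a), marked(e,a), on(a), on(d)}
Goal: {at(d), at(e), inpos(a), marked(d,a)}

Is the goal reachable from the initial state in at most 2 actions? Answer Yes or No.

No

1. grab(d)  →  {at(a), at(d), at(e), inpos(e), linked(d,a), linked(d,e), linked(e,a), marked(d,d), marked(e,a), on(a)}
2. swap(a,a)  →  {at(a), at(d), at(e), inpos(a), inpos(e), linked(d,a), linked(d,e), linked(e,a), marked(d,d), marked(e,a), on(a)}
3. swap(a,d)  →  {at(a), at(d), at(e), inpos(a), inpos(d), inpos(e), linked(d,a), linked(d,e), linked(e,a), marked(d,d), marked(e,a), on(a)}
4. step(a,d)  →  {at(a), at(d), at(e), inpos(a), inpos(e), linked(d,a), linked(d,e), linked(e,a), marked(d,a), marked(d,d), marked(e,a), on(a)}
optimal plan length = 4; 4 > 2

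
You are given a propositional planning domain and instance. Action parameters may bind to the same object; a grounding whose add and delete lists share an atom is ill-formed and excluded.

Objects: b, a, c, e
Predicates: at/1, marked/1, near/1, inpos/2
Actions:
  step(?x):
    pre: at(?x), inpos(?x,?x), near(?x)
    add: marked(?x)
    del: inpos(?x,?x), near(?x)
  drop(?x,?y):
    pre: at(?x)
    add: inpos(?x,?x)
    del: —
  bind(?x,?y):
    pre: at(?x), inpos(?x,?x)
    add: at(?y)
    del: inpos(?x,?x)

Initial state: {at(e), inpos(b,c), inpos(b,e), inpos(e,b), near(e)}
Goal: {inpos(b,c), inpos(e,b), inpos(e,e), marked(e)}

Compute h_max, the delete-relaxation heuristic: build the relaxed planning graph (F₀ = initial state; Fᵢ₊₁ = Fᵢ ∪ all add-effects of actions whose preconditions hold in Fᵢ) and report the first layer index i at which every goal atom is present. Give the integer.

2

F0 = init (5 atoms)
F1 = F0 ∪ {inpos(e,e)}  (6 atoms)
F2 = F1 ∪ {at(a), at(b), at(c), marked(e)}  (10 atoms)
goal ⊆ F2  ⇒  h_max = 2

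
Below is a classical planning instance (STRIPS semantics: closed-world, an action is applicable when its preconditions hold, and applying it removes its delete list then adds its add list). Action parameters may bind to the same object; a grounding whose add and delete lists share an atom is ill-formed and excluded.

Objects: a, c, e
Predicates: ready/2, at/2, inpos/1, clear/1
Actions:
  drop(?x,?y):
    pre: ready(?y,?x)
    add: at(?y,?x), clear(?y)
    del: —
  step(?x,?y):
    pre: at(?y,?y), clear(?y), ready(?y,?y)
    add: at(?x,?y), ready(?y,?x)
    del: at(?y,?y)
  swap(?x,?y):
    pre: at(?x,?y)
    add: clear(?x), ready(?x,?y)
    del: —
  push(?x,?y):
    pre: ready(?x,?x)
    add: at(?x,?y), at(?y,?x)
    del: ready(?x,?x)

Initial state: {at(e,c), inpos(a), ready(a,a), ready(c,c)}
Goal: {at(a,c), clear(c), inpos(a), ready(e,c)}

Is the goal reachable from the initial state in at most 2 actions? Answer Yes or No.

1. drop(c,c)  →  {at(c,c), at(e,c), clear(c), inpos(a), ready(a,a), ready(c,c)}
2. step(a,c)  →  {at(a,c), at(e,c), clear(c), inpos(a), ready(a,a), ready(c,a), ready(c,c)}
3. swap(e,c)  →  {at(a,c), at(e,c), clear(c), clear(e), inpos(a), ready(a,a), ready(c,a), ready(c,c), ready(e,c)}
optimal plan length = 3; 3 > 2

No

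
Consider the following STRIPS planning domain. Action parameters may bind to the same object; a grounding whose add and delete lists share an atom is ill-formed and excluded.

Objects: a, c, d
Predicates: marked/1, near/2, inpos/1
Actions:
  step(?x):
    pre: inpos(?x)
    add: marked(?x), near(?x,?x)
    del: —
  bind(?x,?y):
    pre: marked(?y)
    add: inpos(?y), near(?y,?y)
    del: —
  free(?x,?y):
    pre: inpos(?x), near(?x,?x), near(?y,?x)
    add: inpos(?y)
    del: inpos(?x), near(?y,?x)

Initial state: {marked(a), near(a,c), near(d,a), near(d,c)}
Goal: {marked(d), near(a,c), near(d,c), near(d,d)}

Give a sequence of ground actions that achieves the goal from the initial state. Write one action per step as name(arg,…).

1. bind(a,a)  →  {inpos(a), marked(a), near(a,a), near(a,c), near(d,a), near(d,c)}
2. free(a,d)  →  {inpos(d), marked(a), near(a,a), near(a,c), near(d,c)}
3. step(d)  →  {inpos(d), marked(a), marked(d), near(a,a), near(a,c), near(d,c), near(d,d)}

bind(a,a); free(a,d); step(d)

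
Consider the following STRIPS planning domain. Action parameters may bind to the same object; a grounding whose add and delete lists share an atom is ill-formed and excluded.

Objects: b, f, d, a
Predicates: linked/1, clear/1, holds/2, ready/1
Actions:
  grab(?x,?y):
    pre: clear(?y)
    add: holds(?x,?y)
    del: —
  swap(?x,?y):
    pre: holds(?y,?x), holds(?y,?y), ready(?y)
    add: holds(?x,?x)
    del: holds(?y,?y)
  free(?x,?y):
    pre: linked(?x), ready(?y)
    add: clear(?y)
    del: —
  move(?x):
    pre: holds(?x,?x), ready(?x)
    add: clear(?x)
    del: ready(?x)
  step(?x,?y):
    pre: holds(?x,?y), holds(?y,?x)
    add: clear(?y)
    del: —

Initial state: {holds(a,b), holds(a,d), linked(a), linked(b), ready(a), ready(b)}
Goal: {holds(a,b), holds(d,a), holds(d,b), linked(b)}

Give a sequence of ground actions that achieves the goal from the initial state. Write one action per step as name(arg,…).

free(b,b); grab(d,b); free(b,a); grab(d,a)

1. free(b,b)  →  {clear(b), holds(a,b), holds(a,d), linked(a), linked(b), ready(a), ready(b)}
2. grab(d,b)  →  {clear(b), holds(a,b), holds(a,d), holds(d,b), linked(a), linked(b), ready(a), ready(b)}
3. free(b,a)  →  {clear(a), clear(b), holds(a,b), holds(a,d), holds(d,b), linked(a), linked(b), ready(a), ready(b)}
4. grab(d,a)  →  {clear(a), clear(b), holds(a,b), holds(a,d), holds(d,a), holds(d,b), linked(a), linked(b), ready(a), ready(b)}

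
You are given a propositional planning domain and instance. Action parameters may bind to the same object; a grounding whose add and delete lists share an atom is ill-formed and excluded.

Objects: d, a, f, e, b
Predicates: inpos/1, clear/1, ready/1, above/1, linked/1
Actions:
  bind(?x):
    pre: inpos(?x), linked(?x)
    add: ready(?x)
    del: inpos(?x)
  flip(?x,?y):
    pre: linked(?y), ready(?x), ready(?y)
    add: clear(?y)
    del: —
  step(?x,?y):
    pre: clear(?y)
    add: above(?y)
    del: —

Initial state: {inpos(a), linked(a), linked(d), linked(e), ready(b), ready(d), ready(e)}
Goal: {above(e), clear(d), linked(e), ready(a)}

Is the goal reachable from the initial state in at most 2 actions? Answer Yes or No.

1. bind(a)  →  {linked(a), linked(d), linked(e), ready(a), ready(b), ready(d), ready(e)}
2. flip(d,d)  →  {clear(d), linked(a), linked(d), linked(e), ready(a), ready(b), ready(d), ready(e)}
3. flip(d,e)  →  {clear(d), clear(e), linked(a), linked(d), linked(e), ready(a), ready(b), ready(d), ready(e)}
4. step(d,e)  →  {above(e), clear(d), clear(e), linked(a), linked(d), linked(e), ready(a), ready(b), ready(d), ready(e)}
optimal plan length = 4; 4 > 2

No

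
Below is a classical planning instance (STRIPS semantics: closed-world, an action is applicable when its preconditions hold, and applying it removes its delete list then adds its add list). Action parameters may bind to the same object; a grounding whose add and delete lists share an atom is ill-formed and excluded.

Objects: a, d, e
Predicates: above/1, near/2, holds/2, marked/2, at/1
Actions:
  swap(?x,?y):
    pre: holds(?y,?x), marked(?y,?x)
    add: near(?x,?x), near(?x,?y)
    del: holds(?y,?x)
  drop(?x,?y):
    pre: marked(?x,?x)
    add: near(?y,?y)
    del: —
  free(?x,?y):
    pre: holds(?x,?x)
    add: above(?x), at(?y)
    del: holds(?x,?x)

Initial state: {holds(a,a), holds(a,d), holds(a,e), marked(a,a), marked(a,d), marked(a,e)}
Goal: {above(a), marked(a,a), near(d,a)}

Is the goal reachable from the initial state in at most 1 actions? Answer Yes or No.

1. swap(d,a)  →  {holds(a,a), holds(a,e), marked(a,a), marked(a,d), marked(a,e), near(d,a), near(d,d)}
2. free(a,a)  →  {above(a), at(a), holds(a,e), marked(a,a), marked(a,d), marked(a,e), near(d,a), near(d,d)}
optimal plan length = 2; 2 > 1

No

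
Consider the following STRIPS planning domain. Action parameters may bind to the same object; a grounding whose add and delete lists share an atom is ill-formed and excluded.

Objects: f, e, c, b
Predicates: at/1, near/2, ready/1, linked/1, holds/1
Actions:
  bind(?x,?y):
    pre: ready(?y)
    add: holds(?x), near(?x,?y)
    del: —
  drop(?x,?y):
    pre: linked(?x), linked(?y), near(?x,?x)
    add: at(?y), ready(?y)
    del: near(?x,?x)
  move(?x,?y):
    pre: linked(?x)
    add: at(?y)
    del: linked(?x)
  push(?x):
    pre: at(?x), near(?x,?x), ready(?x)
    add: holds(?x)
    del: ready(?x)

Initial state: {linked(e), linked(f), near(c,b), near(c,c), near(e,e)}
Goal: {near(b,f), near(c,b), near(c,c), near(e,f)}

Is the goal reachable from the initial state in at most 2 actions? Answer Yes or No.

No

1. drop(e,f)  →  {at(f), linked(e), linked(f), near(c,b), near(c,c), ready(f)}
2. bind(e,f)  →  {at(f), holds(e), linked(e), linked(f), near(c,b), near(c,c), near(e,f), ready(f)}
3. bind(b,f)  →  {at(f), holds(b), holds(e), linked(e), linked(f), near(b,f), near(c,b), near(c,c), near(e,f), ready(f)}
optimal plan length = 3; 3 > 2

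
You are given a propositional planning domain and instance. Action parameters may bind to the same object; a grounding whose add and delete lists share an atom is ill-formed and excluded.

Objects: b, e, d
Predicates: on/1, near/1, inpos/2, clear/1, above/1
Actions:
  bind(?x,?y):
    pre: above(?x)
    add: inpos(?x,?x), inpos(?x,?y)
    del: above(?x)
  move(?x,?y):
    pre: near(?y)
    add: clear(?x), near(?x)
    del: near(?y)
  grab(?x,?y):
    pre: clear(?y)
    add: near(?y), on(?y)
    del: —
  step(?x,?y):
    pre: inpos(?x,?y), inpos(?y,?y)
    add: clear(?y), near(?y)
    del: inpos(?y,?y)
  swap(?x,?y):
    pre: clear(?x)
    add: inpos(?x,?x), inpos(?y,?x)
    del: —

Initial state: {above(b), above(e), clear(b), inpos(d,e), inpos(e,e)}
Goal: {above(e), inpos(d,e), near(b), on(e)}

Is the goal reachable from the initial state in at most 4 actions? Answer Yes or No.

Yes

1. grab(b,b)  →  {above(b), above(e), clear(b), inpos(d,e), inpos(e,e), near(b), on(b)}
2. step(e,e)  →  {above(b), above(e), clear(b), clear(e), inpos(d,e), near(b), near(e), on(b)}
3. grab(b,e)  →  {above(b), above(e), clear(b), clear(e), inpos(d,e), near(b), near(e), on(b), on(e)}
optimal plan length = 3; 3 ≤ 4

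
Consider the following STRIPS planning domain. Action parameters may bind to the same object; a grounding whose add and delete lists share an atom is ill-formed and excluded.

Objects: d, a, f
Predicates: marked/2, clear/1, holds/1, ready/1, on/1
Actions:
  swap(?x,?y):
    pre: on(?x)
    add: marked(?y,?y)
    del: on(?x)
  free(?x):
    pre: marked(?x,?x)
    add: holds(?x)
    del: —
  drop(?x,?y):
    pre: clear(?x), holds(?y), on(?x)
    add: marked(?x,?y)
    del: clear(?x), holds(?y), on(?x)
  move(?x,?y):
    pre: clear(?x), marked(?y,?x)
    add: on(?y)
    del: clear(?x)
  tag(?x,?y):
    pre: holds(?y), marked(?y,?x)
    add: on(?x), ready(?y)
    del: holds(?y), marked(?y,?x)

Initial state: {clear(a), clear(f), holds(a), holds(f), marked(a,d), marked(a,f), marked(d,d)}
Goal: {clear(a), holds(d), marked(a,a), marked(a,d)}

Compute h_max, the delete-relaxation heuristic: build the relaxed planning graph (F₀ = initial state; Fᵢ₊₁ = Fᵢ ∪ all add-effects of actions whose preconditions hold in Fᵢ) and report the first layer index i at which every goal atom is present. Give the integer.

F0 = init (7 atoms)
F1 = F0 ∪ {holds(d), on(a), on(d), on(f), ready(a)}  (12 atoms)
F2 = F1 ∪ {marked(a,a), marked(f,a), marked(f,d), marked(f,f), ready(d)}  (17 atoms)
goal ⊆ F2  ⇒  h_max = 2

2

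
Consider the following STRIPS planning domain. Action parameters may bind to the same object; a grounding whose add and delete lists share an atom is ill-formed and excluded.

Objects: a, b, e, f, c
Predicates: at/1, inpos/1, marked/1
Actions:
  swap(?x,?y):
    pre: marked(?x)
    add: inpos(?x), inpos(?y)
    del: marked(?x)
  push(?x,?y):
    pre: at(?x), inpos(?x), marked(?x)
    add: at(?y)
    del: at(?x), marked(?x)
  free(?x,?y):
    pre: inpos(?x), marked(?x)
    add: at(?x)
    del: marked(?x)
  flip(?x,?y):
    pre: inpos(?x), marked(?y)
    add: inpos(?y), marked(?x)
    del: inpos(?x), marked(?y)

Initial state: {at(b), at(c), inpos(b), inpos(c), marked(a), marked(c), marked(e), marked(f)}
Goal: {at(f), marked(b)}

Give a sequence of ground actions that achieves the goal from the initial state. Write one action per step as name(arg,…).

push(c,f); flip(b,a)

1. push(c,f)  →  {at(b), at(f), inpos(b), inpos(c), marked(a), marked(e), marked(f)}
2. flip(b,a)  →  {at(b), at(f), inpos(a), inpos(c), marked(b), marked(e), marked(f)}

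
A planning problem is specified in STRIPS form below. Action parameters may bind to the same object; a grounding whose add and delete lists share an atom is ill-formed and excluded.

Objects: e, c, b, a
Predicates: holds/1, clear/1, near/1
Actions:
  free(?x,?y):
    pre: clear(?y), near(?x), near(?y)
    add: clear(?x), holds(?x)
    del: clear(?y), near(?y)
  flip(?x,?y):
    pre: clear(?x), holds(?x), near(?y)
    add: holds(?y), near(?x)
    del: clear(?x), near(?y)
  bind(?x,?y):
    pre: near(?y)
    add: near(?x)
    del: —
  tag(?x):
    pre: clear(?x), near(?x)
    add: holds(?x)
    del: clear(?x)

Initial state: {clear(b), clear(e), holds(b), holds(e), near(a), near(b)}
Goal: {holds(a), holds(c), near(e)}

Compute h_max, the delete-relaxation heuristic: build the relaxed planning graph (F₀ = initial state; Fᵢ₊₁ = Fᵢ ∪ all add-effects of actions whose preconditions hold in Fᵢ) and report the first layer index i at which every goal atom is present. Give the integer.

F0 = init (6 atoms)
F1 = F0 ∪ {clear(a), holds(a), near(c), near(e)}  (10 atoms)
F2 = F1 ∪ {clear(c), holds(c)}  (12 atoms)
goal ⊆ F2  ⇒  h_max = 2

2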